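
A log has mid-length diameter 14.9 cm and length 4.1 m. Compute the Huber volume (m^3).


Huber: V = Am * L,  Am = pi*(Dm/200)^2
Am = pi*(14.9/200)^2 = 0.017437 m^2
V = 0.017437*4.1 = 0.0715 m^3

0.0715


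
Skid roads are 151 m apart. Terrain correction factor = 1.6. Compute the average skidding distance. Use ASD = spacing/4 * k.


Formula: ASD = (spacing / 4) * correction
Uncorrected distance = spacing / 4 = 151 / 4 = 37.75 m
ASD = 37.75 * 1.6 = 60 m

60


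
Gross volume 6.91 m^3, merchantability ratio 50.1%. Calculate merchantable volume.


Formula: MV = V_total * (merchantable_pct / 100)
Merchantable fraction = 50.1% / 100 = 0.501
MV = 6.91 m^3 * 0.501 = 3.462 m^3

3.462


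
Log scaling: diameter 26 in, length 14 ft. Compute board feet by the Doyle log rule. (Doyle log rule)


Doyle: BF = (D - 4)^2 * L / 16
Adjusted diameter = 26 - 4 = 22 in
(D-4)^2 = 22^2 = 484
BF = 484 * 14 / 16 = 424 BF

424


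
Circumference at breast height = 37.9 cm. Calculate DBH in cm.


Formula: DBH = C / pi
DBH = 37.9 / pi
pi = 3.14159...
DBH = 12.1 cm

12.1


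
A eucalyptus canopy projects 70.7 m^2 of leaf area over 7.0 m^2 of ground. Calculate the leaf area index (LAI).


Formula: LAI = total leaf area / ground area  (dimensionless)
LAI = 70.7 m^2 / 7.0 m^2
LAI = 10.1

10.1


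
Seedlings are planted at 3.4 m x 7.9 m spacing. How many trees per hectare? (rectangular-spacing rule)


Formula: TPH = 10000 m^2/ha / (spacing_x * spacing_y)
Area per tree = 3.4 m * 7.9 m = 26.86 m^2
TPH = 10000 / 26.86 = 372 trees/ha

372


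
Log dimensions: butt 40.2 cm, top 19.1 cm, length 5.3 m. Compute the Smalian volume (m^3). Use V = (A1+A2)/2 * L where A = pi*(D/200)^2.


Smalian: V = (A1 + A2)/2 * L,  A = pi*(D/200)^2
A1 = pi*(40.2/200)^2 = 0.126923 m^2
A2 = pi*(19.1/200)^2 = 0.028652 m^2
V = (0.126923+0.028652)/2*5.3 = 0.4123 m^3

0.4123


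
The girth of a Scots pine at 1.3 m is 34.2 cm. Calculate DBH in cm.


Formula: DBH = C / pi
DBH = 34.2 / pi
pi = 3.14159...
DBH = 10.9 cm

10.9


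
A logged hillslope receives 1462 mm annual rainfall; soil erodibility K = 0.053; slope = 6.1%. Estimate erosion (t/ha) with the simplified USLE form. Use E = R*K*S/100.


Formula: E = R * K * S / 100  (simplified USLE)
R * K = 1462 * 0.053 = 77.486
E = 77.486 * 6.1 / 100 = 4.73 t/ha

4.73


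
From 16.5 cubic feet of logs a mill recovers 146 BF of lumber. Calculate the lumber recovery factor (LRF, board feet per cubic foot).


Formula: LRF = Lumber Output (BF) / Log Input (ft^3)
LRF = 146 BF / 16.5 ft^3
LRF = 8.85 BF/ft^3

8.85


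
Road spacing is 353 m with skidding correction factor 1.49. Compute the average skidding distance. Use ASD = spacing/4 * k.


Formula: ASD = (spacing / 4) * correction
Uncorrected distance = spacing / 4 = 353 / 4 = 88.25 m
ASD = 88.25 * 1.49 = 131 m

131


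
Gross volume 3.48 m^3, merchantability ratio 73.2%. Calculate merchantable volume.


Formula: MV = V_total * (merchantable_pct / 100)
Merchantable fraction = 73.2% / 100 = 0.732
MV = 3.48 m^3 * 0.732 = 2.547 m^3

2.547


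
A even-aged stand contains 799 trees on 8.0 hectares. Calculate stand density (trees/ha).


Formula: Stand Density = N_trees / Area_ha
Density = 799 trees / 8.0 ha
Density = 100 trees/ha

100


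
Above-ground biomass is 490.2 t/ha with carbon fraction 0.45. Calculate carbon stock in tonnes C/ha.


Formula: Carbon Stock = Biomass * Carbon Fraction
C = 490.2 t/ha * 0.45
C = 220.6 t C/ha

220.6


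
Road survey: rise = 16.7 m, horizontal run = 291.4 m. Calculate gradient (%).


Formula: Gradient = rise / run * 100
Gradient = 16.7 / 291.4 * 100 = 5.7%

5.7


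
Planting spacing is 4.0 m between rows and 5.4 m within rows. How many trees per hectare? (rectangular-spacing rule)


Formula: TPH = 10000 m^2/ha / (spacing_x * spacing_y)
Area per tree = 4.0 m * 5.4 m = 21.6 m^2
TPH = 10000 / 21.6 = 463 trees/ha

463


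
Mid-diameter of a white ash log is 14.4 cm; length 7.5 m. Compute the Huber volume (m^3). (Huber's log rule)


Huber: V = Am * L,  Am = pi*(Dm/200)^2
Am = pi*(14.4/200)^2 = 0.016286 m^2
V = 0.016286*7.5 = 0.1221 m^3

0.1221


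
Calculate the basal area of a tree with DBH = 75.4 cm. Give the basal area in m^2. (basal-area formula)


Formula: BA = pi * (DBH/2)^2 / 10000  (cm^2 to m^2)
Radius = DBH/2 = 75.4/2 = 37.7 cm
BA = pi * 37.7^2 / 10000
   = 4465.1142 cm^2 / 10000
   = 0.4465 m^2

0.4465


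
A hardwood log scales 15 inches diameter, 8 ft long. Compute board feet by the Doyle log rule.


Doyle: BF = (D - 4)^2 * L / 16
Adjusted diameter = 15 - 4 = 11 in
(D-4)^2 = 11^2 = 121
BF = 121 * 8 / 16 = 61 BF

61


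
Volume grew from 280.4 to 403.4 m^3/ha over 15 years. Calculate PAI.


Formula: PAI = (V_T2 - V_T1) / (T2 - T1)
Volume increment = 403.4 - 280.4 = 123.0 m^3/ha
PAI = 123.0 / 15 = 8.2 m^3/ha/year

8.2


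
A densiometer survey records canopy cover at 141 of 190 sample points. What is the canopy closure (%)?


Formula: Canopy closure = covered points / total points * 100
Closure = 141 / 190 * 100
Closure = 0.7421 * 100 = 74.2%

74.2


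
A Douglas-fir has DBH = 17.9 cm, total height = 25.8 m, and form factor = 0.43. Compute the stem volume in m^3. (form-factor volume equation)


Formula: V = pi * (DBH/200)^2 * H * ff
Radius = DBH/200 = 17.9/200 = 0.0895 m
Radius^2 = 0.0895^2 = 0.00801025 m^2
V = pi * 0.00801025 * 25.8 * 0.43
V = 0.279 m^3

0.279


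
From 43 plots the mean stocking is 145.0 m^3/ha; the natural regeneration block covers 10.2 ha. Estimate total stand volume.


Formula: Total Volume = Mean Volume per ha * Total Area
Total Volume = 145.0 m^3/ha * 10.2 ha
Total Volume = 1479 m^3

1479


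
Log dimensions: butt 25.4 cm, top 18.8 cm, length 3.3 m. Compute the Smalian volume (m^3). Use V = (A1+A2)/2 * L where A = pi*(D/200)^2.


Smalian: V = (A1 + A2)/2 * L,  A = pi*(D/200)^2
A1 = pi*(25.4/200)^2 = 0.050671 m^2
A2 = pi*(18.8/200)^2 = 0.027759 m^2
V = (0.050671+0.027759)/2*3.3 = 0.1294 m^3

0.1294


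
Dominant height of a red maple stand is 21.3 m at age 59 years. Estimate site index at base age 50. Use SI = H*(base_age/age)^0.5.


Formula: SI = H_dom * (base_age / age)^0.5
Age ratio = 50 / 59 = 0.84746
sqrt(age_ratio) = 0.92057
SI = 21.3 * 0.92057 = 19.6 m

19.6


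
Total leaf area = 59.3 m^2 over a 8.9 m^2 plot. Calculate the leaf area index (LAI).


Formula: LAI = total leaf area / ground area  (dimensionless)
LAI = 59.3 m^2 / 8.9 m^2
LAI = 6.66

6.66


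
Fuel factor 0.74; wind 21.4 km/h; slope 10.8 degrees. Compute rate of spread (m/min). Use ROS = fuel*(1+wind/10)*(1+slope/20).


Formula: ROS = fuel * (1 + wind/10) * (1 + slope/20)
Wind factor = 1 + 21.4/10 = 3.14
Slope factor = 1 + 10.8/20 = 1.54
ROS = 0.74 * 3.14 * 1.54 = 3.58 m/min

3.58


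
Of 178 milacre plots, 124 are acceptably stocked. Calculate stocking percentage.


Formula: Stocking % = stocked plots / total plots * 100
Stocking = 124 / 178 * 100
Stocking = 0.6966 * 100 = 69.7%

69.7


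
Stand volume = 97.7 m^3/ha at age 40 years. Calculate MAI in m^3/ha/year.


Formula: MAI = Total Volume / Stand Age
MAI = 97.7 m^3/ha / 40 years
MAI = 2.44 m^3/ha/year

2.44


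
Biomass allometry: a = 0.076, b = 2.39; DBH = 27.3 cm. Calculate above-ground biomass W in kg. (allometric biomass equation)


Formula: W = a * DBH^b  (allometric power law)
DBH^b = 27.3^2.39 = 2706.629
W = 0.076 * 2706.629 = 205.7 kg

205.7


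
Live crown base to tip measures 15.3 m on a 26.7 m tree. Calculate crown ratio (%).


Formula: Crown Ratio = (Crown Length / Total Height) * 100
CR = (15.3 m / 26.7 m) * 100
CR = 0.573 * 100 = 57.3%

57.3


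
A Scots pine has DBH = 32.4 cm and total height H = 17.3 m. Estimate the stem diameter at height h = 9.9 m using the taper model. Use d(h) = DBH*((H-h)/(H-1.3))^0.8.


Taper: d(h) = DBH * ((H - h) / (H - 1.3))^0.8
Numerator = H - h = 17.3 - 9.9 = 7.4 m
Denominator = H - 1.3 = 17.3 - 1.3 = 16.0 m
Ratio = 7.4 / 16.0 = 0.4625
d = 32.4 * 0.4625^0.8 = 17.5 cm

17.5


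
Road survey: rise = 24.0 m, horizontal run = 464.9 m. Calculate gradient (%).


Formula: Gradient = rise / run * 100
Gradient = 24.0 / 464.9 * 100 = 5.2%

5.2


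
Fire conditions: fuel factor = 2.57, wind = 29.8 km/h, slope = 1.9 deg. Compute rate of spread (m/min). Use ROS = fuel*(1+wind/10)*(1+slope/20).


Formula: ROS = fuel * (1 + wind/10) * (1 + slope/20)
Wind factor = 1 + 29.8/10 = 3.98
Slope factor = 1 + 1.9/20 = 1.095
ROS = 2.57 * 3.98 * 1.095 = 11.2 m/min

11.2


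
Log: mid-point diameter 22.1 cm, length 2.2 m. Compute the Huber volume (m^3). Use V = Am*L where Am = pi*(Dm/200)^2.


Huber: V = Am * L,  Am = pi*(Dm/200)^2
Am = pi*(22.1/200)^2 = 0.03836 m^2
V = 0.03836*2.2 = 0.0844 m^3

0.0844


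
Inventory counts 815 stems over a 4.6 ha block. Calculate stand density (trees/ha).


Formula: Stand Density = N_trees / Area_ha
Density = 815 trees / 4.6 ha
Density = 177 trees/ha

177


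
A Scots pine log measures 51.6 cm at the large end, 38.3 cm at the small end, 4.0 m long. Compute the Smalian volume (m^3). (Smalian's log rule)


Smalian: V = (A1 + A2)/2 * L,  A = pi*(D/200)^2
A1 = pi*(51.6/200)^2 = 0.209117 m^2
A2 = pi*(38.3/200)^2 = 0.115209 m^2
V = (0.209117+0.115209)/2*4.0 = 0.6487 m^3

0.6487


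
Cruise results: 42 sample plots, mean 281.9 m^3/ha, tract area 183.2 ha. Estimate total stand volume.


Formula: Total Volume = Mean Volume per ha * Total Area
Total Volume = 281.9 m^3/ha * 183.2 ha
Total Volume = 51644 m^3

51644


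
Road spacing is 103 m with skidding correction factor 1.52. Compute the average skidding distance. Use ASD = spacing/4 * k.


Formula: ASD = (spacing / 4) * correction
Uncorrected distance = spacing / 4 = 103 / 4 = 25.75 m
ASD = 25.75 * 1.52 = 39 m

39


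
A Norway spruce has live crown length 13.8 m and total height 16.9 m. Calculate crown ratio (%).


Formula: Crown Ratio = (Crown Length / Total Height) * 100
CR = (13.8 m / 16.9 m) * 100
CR = 0.8166 * 100 = 81.7%

81.7


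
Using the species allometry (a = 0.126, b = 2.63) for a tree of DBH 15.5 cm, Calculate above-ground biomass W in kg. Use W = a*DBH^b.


Formula: W = a * DBH^b  (allometric power law)
DBH^b = 15.5^2.63 = 1350.7419
W = 0.126 * 1350.7419 = 170.2 kg

170.2


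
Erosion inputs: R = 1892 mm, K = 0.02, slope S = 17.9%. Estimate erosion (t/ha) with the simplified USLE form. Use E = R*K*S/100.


Formula: E = R * K * S / 100  (simplified USLE)
R * K = 1892 * 0.02 = 37.84
E = 37.84 * 17.9 / 100 = 6.77 t/ha

6.77


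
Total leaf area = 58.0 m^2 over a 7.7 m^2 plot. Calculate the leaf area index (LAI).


Formula: LAI = total leaf area / ground area  (dimensionless)
LAI = 58.0 m^2 / 7.7 m^2
LAI = 7.53

7.53


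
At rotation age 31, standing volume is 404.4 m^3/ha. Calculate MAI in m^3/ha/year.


Formula: MAI = Total Volume / Stand Age
MAI = 404.4 m^3/ha / 31 years
MAI = 13.05 m^3/ha/year

13.05


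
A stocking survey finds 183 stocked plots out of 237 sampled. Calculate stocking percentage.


Formula: Stocking % = stocked plots / total plots * 100
Stocking = 183 / 237 * 100
Stocking = 0.7722 * 100 = 77.2%

77.2


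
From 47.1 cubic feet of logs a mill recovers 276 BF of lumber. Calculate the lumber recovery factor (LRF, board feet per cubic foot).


Formula: LRF = Lumber Output (BF) / Log Input (ft^3)
LRF = 276 BF / 47.1 ft^3
LRF = 5.86 BF/ft^3

5.86


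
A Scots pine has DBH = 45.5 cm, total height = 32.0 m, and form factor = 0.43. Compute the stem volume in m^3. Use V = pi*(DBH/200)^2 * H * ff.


Formula: V = pi * (DBH/200)^2 * H * ff
Radius = DBH/200 = 45.5/200 = 0.2275 m
Radius^2 = 0.2275^2 = 0.05175625 m^2
V = pi * 0.05175625 * 32.0 * 0.43
V = 2.237 m^3

2.237


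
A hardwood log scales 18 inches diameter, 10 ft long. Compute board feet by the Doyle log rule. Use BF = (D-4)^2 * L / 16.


Doyle: BF = (D - 4)^2 * L / 16
Adjusted diameter = 18 - 4 = 14 in
(D-4)^2 = 14^2 = 196
BF = 196 * 10 / 16 = 123 BF

123


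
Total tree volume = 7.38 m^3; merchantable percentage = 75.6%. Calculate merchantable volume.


Formula: MV = V_total * (merchantable_pct / 100)
Merchantable fraction = 75.6% / 100 = 0.756
MV = 7.38 m^3 * 0.756 = 5.579 m^3

5.579


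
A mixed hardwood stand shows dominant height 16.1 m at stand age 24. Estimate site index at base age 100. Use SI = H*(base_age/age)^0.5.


Formula: SI = H_dom * (base_age / age)^0.5
Age ratio = 100 / 24 = 4.16667
sqrt(age_ratio) = 2.04124
SI = 16.1 * 2.04124 = 32.9 m

32.9


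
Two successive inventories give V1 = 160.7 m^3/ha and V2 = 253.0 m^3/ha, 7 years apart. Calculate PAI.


Formula: PAI = (V_T2 - V_T1) / (T2 - T1)
Volume increment = 253.0 - 160.7 = 92.3 m^3/ha
PAI = 92.3 / 7 = 13.19 m^3/ha/year

13.19


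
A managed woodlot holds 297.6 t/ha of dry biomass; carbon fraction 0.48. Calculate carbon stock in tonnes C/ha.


Formula: Carbon Stock = Biomass * Carbon Fraction
C = 297.6 t/ha * 0.48
C = 142.8 t C/ha

142.8


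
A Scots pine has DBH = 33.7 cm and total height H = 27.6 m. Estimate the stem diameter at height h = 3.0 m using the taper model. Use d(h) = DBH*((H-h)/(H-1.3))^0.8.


Taper: d(h) = DBH * ((H - h) / (H - 1.3))^0.8
Numerator = H - h = 27.6 - 3.0 = 24.6 m
Denominator = H - 1.3 = 27.6 - 1.3 = 26.3 m
Ratio = 24.6 / 26.3 = 0.93536
d = 33.7 * 0.93536^0.8 = 31.9 cm

31.9


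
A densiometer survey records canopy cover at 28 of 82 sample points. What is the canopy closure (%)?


Formula: Canopy closure = covered points / total points * 100
Closure = 28 / 82 * 100
Closure = 0.3415 * 100 = 34.1%

34.1


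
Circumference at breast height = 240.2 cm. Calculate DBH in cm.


Formula: DBH = C / pi
DBH = 240.2 / pi
pi = 3.14159...
DBH = 76.5 cm

76.5


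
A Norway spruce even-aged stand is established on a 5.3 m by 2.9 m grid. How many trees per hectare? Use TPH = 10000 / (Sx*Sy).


Formula: TPH = 10000 m^2/ha / (spacing_x * spacing_y)
Area per tree = 5.3 m * 2.9 m = 15.37 m^2
TPH = 10000 / 15.37 = 651 trees/ha

651


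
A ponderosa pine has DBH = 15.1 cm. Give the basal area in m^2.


Formula: BA = pi * (DBH/2)^2 / 10000  (cm^2 to m^2)
Radius = DBH/2 = 15.1/2 = 7.55 cm
BA = pi * 7.55^2 / 10000
   = 179.0786 cm^2 / 10000
   = 0.0179 m^2

0.0179


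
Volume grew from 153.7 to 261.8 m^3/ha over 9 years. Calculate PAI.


Formula: PAI = (V_T2 - V_T1) / (T2 - T1)
Volume increment = 261.8 - 153.7 = 108.1 m^3/ha
PAI = 108.1 / 9 = 12.01 m^3/ha/year

12.01


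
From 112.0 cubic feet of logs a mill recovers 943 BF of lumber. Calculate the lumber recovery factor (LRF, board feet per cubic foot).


Formula: LRF = Lumber Output (BF) / Log Input (ft^3)
LRF = 943 BF / 112.0 ft^3
LRF = 8.42 BF/ft^3

8.42


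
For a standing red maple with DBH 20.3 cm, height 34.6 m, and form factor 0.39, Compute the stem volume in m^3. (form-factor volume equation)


Formula: V = pi * (DBH/200)^2 * H * ff
Radius = DBH/200 = 20.3/200 = 0.1015 m
Radius^2 = 0.1015^2 = 0.01030225 m^2
V = pi * 0.01030225 * 34.6 * 0.39
V = 0.437 m^3

0.437


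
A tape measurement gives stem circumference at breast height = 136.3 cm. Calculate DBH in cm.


Formula: DBH = C / pi
DBH = 136.3 / pi
pi = 3.14159...
DBH = 43.4 cm

43.4


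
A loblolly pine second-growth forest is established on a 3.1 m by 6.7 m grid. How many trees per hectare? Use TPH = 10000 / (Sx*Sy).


Formula: TPH = 10000 m^2/ha / (spacing_x * spacing_y)
Area per tree = 3.1 m * 6.7 m = 20.77 m^2
TPH = 10000 / 20.77 = 481 trees/ha

481


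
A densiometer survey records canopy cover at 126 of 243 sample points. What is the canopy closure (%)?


Formula: Canopy closure = covered points / total points * 100
Closure = 126 / 243 * 100
Closure = 0.5185 * 100 = 51.9%

51.9


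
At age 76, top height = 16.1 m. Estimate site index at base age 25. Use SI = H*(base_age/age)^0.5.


Formula: SI = H_dom * (base_age / age)^0.5
Age ratio = 25 / 76 = 0.32895
sqrt(age_ratio) = 0.57354
SI = 16.1 * 0.57354 = 9.2 m

9.2


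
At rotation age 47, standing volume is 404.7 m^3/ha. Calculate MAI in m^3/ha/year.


Formula: MAI = Total Volume / Stand Age
MAI = 404.7 m^3/ha / 47 years
MAI = 8.61 m^3/ha/year

8.61


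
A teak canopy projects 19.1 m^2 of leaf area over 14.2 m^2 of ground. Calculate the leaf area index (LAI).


Formula: LAI = total leaf area / ground area  (dimensionless)
LAI = 19.1 m^2 / 14.2 m^2
LAI = 1.35

1.35


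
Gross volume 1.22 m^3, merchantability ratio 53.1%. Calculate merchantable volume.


Formula: MV = V_total * (merchantable_pct / 100)
Merchantable fraction = 53.1% / 100 = 0.531
MV = 1.22 m^3 * 0.531 = 0.648 m^3

0.648


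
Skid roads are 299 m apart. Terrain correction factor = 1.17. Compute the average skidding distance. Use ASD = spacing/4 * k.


Formula: ASD = (spacing / 4) * correction
Uncorrected distance = spacing / 4 = 299 / 4 = 74.75 m
ASD = 74.75 * 1.17 = 87 m

87


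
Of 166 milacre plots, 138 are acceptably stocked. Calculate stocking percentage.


Formula: Stocking % = stocked plots / total plots * 100
Stocking = 138 / 166 * 100
Stocking = 0.8313 * 100 = 83.1%

83.1


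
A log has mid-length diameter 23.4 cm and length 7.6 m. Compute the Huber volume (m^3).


Huber: V = Am * L,  Am = pi*(Dm/200)^2
Am = pi*(23.4/200)^2 = 0.043005 m^2
V = 0.043005*7.6 = 0.3268 m^3

0.3268


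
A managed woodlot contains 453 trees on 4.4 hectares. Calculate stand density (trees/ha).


Formula: Stand Density = N_trees / Area_ha
Density = 453 trees / 4.4 ha
Density = 103 trees/ha

103


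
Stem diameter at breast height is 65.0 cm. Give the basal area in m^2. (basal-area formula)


Formula: BA = pi * (DBH/2)^2 / 10000  (cm^2 to m^2)
Radius = DBH/2 = 65.0/2 = 32.5 cm
BA = pi * 32.5^2 / 10000
   = 3318.3072 cm^2 / 10000
   = 0.3318 m^2

0.3318


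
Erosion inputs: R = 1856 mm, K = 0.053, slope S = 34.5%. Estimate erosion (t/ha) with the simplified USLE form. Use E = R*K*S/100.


Formula: E = R * K * S / 100  (simplified USLE)
R * K = 1856 * 0.053 = 98.368
E = 98.368 * 34.5 / 100 = 33.94 t/ha

33.94


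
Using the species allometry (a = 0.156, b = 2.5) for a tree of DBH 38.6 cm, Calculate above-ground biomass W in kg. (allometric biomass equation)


Formula: W = a * DBH^b  (allometric power law)
DBH^b = 38.6^2.5 = 9256.9573
W = 0.156 * 9256.9573 = 1444.1 kg

1444.1


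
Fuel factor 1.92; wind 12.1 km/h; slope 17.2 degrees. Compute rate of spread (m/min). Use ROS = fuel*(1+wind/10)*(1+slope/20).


Formula: ROS = fuel * (1 + wind/10) * (1 + slope/20)
Wind factor = 1 + 12.1/10 = 2.21
Slope factor = 1 + 17.2/20 = 1.86
ROS = 1.92 * 2.21 * 1.86 = 7.89 m/min

7.89


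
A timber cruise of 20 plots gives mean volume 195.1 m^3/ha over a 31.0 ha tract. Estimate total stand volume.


Formula: Total Volume = Mean Volume per ha * Total Area
Total Volume = 195.1 m^3/ha * 31.0 ha
Total Volume = 6048 m^3

6048


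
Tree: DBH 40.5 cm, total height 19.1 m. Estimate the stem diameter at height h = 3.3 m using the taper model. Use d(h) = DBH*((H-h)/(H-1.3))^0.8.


Taper: d(h) = DBH * ((H - h) / (H - 1.3))^0.8
Numerator = H - h = 19.1 - 3.3 = 15.8 m
Denominator = H - 1.3 = 19.1 - 1.3 = 17.8 m
Ratio = 15.8 / 17.8 = 0.88764
d = 40.5 * 0.88764^0.8 = 36.8 cm

36.8


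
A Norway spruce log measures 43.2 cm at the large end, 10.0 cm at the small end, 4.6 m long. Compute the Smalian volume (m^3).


Smalian: V = (A1 + A2)/2 * L,  A = pi*(D/200)^2
A1 = pi*(43.2/200)^2 = 0.146574 m^2
A2 = pi*(10.0/200)^2 = 0.007854 m^2
V = (0.146574+0.007854)/2*4.6 = 0.3552 m^3

0.3552


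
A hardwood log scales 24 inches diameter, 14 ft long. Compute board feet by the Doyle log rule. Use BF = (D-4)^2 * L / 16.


Doyle: BF = (D - 4)^2 * L / 16
Adjusted diameter = 24 - 4 = 20 in
(D-4)^2 = 20^2 = 400
BF = 400 * 14 / 16 = 350 BF

350


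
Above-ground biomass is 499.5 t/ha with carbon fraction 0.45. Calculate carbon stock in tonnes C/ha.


Formula: Carbon Stock = Biomass * Carbon Fraction
C = 499.5 t/ha * 0.45
C = 224.8 t C/ha

224.8


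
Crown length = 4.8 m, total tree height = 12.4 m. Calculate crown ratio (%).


Formula: Crown Ratio = (Crown Length / Total Height) * 100
CR = (4.8 m / 12.4 m) * 100
CR = 0.3871 * 100 = 38.7%

38.7


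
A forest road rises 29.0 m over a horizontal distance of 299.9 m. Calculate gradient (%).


Formula: Gradient = rise / run * 100
Gradient = 29.0 / 299.9 * 100 = 9.7%

9.7


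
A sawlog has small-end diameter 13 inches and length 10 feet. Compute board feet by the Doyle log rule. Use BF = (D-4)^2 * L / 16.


Doyle: BF = (D - 4)^2 * L / 16
Adjusted diameter = 13 - 4 = 9 in
(D-4)^2 = 9^2 = 81
BF = 81 * 10 / 16 = 51 BF

51


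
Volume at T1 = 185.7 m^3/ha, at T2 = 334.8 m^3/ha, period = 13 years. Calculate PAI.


Formula: PAI = (V_T2 - V_T1) / (T2 - T1)
Volume increment = 334.8 - 185.7 = 149.1 m^3/ha
PAI = 149.1 / 13 = 11.47 m^3/ha/year

11.47


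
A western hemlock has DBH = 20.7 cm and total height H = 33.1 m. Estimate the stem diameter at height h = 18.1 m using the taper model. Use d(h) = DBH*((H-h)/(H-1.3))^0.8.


Taper: d(h) = DBH * ((H - h) / (H - 1.3))^0.8
Numerator = H - h = 33.1 - 18.1 = 15.0 m
Denominator = H - 1.3 = 33.1 - 1.3 = 31.8 m
Ratio = 15.0 / 31.8 = 0.4717
d = 20.7 * 0.4717^0.8 = 11.3 cm

11.3


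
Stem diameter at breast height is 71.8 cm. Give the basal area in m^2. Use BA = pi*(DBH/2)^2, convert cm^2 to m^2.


Formula: BA = pi * (DBH/2)^2 / 10000  (cm^2 to m^2)
Radius = DBH/2 = 71.8/2 = 35.9 cm
BA = pi * 35.9^2 / 10000
   = 4048.916 cm^2 / 10000
   = 0.4049 m^2

0.4049


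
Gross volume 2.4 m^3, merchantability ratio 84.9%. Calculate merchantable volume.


Formula: MV = V_total * (merchantable_pct / 100)
Merchantable fraction = 84.9% / 100 = 0.849
MV = 2.4 m^3 * 0.849 = 2.038 m^3

2.038


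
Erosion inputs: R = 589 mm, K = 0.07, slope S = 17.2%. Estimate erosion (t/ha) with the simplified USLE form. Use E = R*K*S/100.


Formula: E = R * K * S / 100  (simplified USLE)
R * K = 589 * 0.07 = 41.23
E = 41.23 * 17.2 / 100 = 7.09 t/ha

7.09


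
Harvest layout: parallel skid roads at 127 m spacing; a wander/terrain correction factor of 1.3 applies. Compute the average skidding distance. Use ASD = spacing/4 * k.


Formula: ASD = (spacing / 4) * correction
Uncorrected distance = spacing / 4 = 127 / 4 = 31.75 m
ASD = 31.75 * 1.3 = 41 m

41


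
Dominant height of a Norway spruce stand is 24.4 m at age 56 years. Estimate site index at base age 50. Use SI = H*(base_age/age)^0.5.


Formula: SI = H_dom * (base_age / age)^0.5
Age ratio = 50 / 56 = 0.89286
sqrt(age_ratio) = 0.94491
SI = 24.4 * 0.94491 = 23.1 m

23.1


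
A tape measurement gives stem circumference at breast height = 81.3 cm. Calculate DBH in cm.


Formula: DBH = C / pi
DBH = 81.3 / pi
pi = 3.14159...
DBH = 25.9 cm

25.9


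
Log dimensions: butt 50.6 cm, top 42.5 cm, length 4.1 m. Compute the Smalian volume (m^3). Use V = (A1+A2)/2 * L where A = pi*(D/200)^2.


Smalian: V = (A1 + A2)/2 * L,  A = pi*(D/200)^2
A1 = pi*(50.6/200)^2 = 0.20109 m^2
A2 = pi*(42.5/200)^2 = 0.141863 m^2
V = (0.20109+0.141863)/2*4.1 = 0.7031 m^3

0.7031


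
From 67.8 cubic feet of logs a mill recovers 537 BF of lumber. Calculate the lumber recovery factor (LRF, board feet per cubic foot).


Formula: LRF = Lumber Output (BF) / Log Input (ft^3)
LRF = 537 BF / 67.8 ft^3
LRF = 7.92 BF/ft^3

7.92


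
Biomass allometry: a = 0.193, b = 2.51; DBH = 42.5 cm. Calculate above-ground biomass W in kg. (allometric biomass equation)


Formula: W = a * DBH^b  (allometric power law)
DBH^b = 42.5^2.51 = 12225.2068
W = 0.193 * 12225.2068 = 2359.5 kg

2359.5


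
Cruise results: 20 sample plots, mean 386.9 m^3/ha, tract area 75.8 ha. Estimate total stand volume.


Formula: Total Volume = Mean Volume per ha * Total Area
Total Volume = 386.9 m^3/ha * 75.8 ha
Total Volume = 29327 m^3

29327


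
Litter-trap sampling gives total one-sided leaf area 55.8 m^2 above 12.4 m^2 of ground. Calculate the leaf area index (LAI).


Formula: LAI = total leaf area / ground area  (dimensionless)
LAI = 55.8 m^2 / 12.4 m^2
LAI = 4.5

4.5


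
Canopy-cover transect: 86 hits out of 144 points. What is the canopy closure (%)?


Formula: Canopy closure = covered points / total points * 100
Closure = 86 / 144 * 100
Closure = 0.5972 * 100 = 59.7%

59.7


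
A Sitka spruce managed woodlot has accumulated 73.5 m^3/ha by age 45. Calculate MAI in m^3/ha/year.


Formula: MAI = Total Volume / Stand Age
MAI = 73.5 m^3/ha / 45 years
MAI = 1.63 m^3/ha/year

1.63


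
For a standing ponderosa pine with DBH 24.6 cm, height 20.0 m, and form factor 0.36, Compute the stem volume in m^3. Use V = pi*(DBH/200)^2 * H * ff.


Formula: V = pi * (DBH/200)^2 * H * ff
Radius = DBH/200 = 24.6/200 = 0.123 m
Radius^2 = 0.123^2 = 0.015129 m^2
V = pi * 0.015129 * 20.0 * 0.36
V = 0.342 m^3

0.342


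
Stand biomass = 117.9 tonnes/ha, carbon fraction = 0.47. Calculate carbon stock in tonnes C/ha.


Formula: Carbon Stock = Biomass * Carbon Fraction
C = 117.9 t/ha * 0.47
C = 55.4 t C/ha

55.4


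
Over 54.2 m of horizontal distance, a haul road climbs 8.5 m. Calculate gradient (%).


Formula: Gradient = rise / run * 100
Gradient = 8.5 / 54.2 * 100 = 15.7%

15.7


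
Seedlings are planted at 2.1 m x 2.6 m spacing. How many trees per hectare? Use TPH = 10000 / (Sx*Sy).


Formula: TPH = 10000 m^2/ha / (spacing_x * spacing_y)
Area per tree = 2.1 m * 2.6 m = 5.46 m^2
TPH = 10000 / 5.46 = 1832 trees/ha

1832


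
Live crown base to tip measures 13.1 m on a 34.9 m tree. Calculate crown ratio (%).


Formula: Crown Ratio = (Crown Length / Total Height) * 100
CR = (13.1 m / 34.9 m) * 100
CR = 0.3754 * 100 = 37.5%

37.5


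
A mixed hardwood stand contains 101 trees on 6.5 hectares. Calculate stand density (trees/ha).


Formula: Stand Density = N_trees / Area_ha
Density = 101 trees / 6.5 ha
Density = 16 trees/ha

16


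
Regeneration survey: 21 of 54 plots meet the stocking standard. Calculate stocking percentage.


Formula: Stocking % = stocked plots / total plots * 100
Stocking = 21 / 54 * 100
Stocking = 0.3889 * 100 = 38.9%

38.9


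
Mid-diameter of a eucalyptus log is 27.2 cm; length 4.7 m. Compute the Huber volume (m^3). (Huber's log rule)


Huber: V = Am * L,  Am = pi*(Dm/200)^2
Am = pi*(27.2/200)^2 = 0.058107 m^2
V = 0.058107*4.7 = 0.2731 m^3

0.2731


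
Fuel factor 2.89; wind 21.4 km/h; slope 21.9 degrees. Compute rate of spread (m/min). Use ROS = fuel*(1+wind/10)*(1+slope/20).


Formula: ROS = fuel * (1 + wind/10) * (1 + slope/20)
Wind factor = 1 + 21.4/10 = 3.14
Slope factor = 1 + 21.9/20 = 2.095
ROS = 2.89 * 3.14 * 2.095 = 19.01 m/min

19.01


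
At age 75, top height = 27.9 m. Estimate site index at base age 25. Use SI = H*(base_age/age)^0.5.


Formula: SI = H_dom * (base_age / age)^0.5
Age ratio = 25 / 75 = 0.33333
sqrt(age_ratio) = 0.57735
SI = 27.9 * 0.57735 = 16.1 m

16.1


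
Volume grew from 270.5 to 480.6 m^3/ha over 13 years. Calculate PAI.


Formula: PAI = (V_T2 - V_T1) / (T2 - T1)
Volume increment = 480.6 - 270.5 = 210.1 m^3/ha
PAI = 210.1 / 13 = 16.16 m^3/ha/year

16.16


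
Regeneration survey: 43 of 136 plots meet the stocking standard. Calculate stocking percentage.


Formula: Stocking % = stocked plots / total plots * 100
Stocking = 43 / 136 * 100
Stocking = 0.3162 * 100 = 31.6%

31.6


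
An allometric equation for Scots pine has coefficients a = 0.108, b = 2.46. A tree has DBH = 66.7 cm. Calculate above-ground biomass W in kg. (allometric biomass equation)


Formula: W = a * DBH^b  (allometric power law)
DBH^b = 66.7^2.46 = 30714.9315
W = 0.108 * 30714.9315 = 3317.2 kg

3317.2


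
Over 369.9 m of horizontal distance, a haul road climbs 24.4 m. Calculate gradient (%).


Formula: Gradient = rise / run * 100
Gradient = 24.4 / 369.9 * 100 = 6.6%

6.6


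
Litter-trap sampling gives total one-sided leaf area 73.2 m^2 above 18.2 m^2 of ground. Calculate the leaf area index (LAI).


Formula: LAI = total leaf area / ground area  (dimensionless)
LAI = 73.2 m^2 / 18.2 m^2
LAI = 4.02

4.02


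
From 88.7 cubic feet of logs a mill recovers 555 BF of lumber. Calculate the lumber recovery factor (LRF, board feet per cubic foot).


Formula: LRF = Lumber Output (BF) / Log Input (ft^3)
LRF = 555 BF / 88.7 ft^3
LRF = 6.26 BF/ft^3

6.26


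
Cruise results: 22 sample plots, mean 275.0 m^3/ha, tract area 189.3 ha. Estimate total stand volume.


Formula: Total Volume = Mean Volume per ha * Total Area
Total Volume = 275.0 m^3/ha * 189.3 ha
Total Volume = 52058 m^3

52058


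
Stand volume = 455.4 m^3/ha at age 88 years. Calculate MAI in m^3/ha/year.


Formula: MAI = Total Volume / Stand Age
MAI = 455.4 m^3/ha / 88 years
MAI = 5.18 m^3/ha/year

5.18


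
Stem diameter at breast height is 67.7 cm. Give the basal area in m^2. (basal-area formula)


Formula: BA = pi * (DBH/2)^2 / 10000  (cm^2 to m^2)
Radius = DBH/2 = 67.7/2 = 33.85 cm
BA = pi * 33.85^2 / 10000
   = 3599.7075 cm^2 / 10000
   = 0.36 m^2

0.36


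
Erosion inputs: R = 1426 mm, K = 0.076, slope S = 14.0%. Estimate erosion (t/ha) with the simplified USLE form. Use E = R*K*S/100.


Formula: E = R * K * S / 100  (simplified USLE)
R * K = 1426 * 0.076 = 108.376
E = 108.376 * 14.0 / 100 = 15.17 t/ha

15.17


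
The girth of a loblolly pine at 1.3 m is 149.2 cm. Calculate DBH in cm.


Formula: DBH = C / pi
DBH = 149.2 / pi
pi = 3.14159...
DBH = 47.5 cm

47.5


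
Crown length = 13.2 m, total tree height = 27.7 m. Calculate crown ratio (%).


Formula: Crown Ratio = (Crown Length / Total Height) * 100
CR = (13.2 m / 27.7 m) * 100
CR = 0.4765 * 100 = 47.7%

47.7


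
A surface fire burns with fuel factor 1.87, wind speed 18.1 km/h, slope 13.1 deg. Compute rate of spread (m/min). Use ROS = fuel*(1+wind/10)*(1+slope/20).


Formula: ROS = fuel * (1 + wind/10) * (1 + slope/20)
Wind factor = 1 + 18.1/10 = 2.81
Slope factor = 1 + 13.1/20 = 1.655
ROS = 1.87 * 2.81 * 1.655 = 8.7 m/min

8.7


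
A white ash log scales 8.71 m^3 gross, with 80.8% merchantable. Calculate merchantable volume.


Formula: MV = V_total * (merchantable_pct / 100)
Merchantable fraction = 80.8% / 100 = 0.808
MV = 8.71 m^3 * 0.808 = 7.038 m^3

7.038


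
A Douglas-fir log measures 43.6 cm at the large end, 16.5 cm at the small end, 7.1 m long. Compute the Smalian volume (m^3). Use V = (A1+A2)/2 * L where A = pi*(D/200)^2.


Smalian: V = (A1 + A2)/2 * L,  A = pi*(D/200)^2
A1 = pi*(43.6/200)^2 = 0.149301 m^2
A2 = pi*(16.5/200)^2 = 0.021382 m^2
V = (0.149301+0.021382)/2*7.1 = 0.6059 m^3

0.6059


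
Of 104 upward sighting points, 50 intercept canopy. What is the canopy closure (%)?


Formula: Canopy closure = covered points / total points * 100
Closure = 50 / 104 * 100
Closure = 0.4808 * 100 = 48.1%

48.1


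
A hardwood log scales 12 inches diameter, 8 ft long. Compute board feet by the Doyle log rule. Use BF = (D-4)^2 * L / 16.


Doyle: BF = (D - 4)^2 * L / 16
Adjusted diameter = 12 - 4 = 8 in
(D-4)^2 = 8^2 = 64
BF = 64 * 8 / 16 = 32 BF

32


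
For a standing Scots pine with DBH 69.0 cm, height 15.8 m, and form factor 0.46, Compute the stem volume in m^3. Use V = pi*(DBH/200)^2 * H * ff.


Formula: V = pi * (DBH/200)^2 * H * ff
Radius = DBH/200 = 69.0/200 = 0.345 m
Radius^2 = 0.345^2 = 0.119025 m^2
V = pi * 0.119025 * 15.8 * 0.46
V = 2.718 m^3

2.718


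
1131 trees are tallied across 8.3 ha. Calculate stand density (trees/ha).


Formula: Stand Density = N_trees / Area_ha
Density = 1131 trees / 8.3 ha
Density = 136 trees/ha

136


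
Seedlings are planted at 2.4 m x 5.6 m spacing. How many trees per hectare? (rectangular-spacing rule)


Formula: TPH = 10000 m^2/ha / (spacing_x * spacing_y)
Area per tree = 2.4 m * 5.6 m = 13.44 m^2
TPH = 10000 / 13.44 = 744 trees/ha

744


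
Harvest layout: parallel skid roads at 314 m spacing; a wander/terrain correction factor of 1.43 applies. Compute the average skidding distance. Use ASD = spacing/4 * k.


Formula: ASD = (spacing / 4) * correction
Uncorrected distance = spacing / 4 = 314 / 4 = 78.5 m
ASD = 78.5 * 1.43 = 112 m

112


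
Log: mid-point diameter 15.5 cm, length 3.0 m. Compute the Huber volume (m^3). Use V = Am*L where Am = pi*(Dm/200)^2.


Huber: V = Am * L,  Am = pi*(Dm/200)^2
Am = pi*(15.5/200)^2 = 0.018869 m^2
V = 0.018869*3.0 = 0.0566 m^3

0.0566


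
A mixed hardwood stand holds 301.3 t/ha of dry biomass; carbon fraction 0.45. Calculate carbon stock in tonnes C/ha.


Formula: Carbon Stock = Biomass * Carbon Fraction
C = 301.3 t/ha * 0.45
C = 135.6 t C/ha

135.6


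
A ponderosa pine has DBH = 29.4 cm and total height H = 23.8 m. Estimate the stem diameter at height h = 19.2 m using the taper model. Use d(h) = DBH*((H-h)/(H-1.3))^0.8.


Taper: d(h) = DBH * ((H - h) / (H - 1.3))^0.8
Numerator = H - h = 23.8 - 19.2 = 4.6 m
Denominator = H - 1.3 = 23.8 - 1.3 = 22.5 m
Ratio = 4.6 / 22.5 = 0.20444
d = 29.4 * 0.20444^0.8 = 8.3 cm

8.3


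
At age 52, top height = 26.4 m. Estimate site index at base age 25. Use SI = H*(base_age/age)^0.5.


Formula: SI = H_dom * (base_age / age)^0.5
Age ratio = 25 / 52 = 0.48077
sqrt(age_ratio) = 0.69338
SI = 26.4 * 0.69338 = 18.3 m

18.3


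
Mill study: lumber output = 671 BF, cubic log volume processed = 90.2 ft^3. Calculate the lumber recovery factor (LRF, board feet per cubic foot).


Formula: LRF = Lumber Output (BF) / Log Input (ft^3)
LRF = 671 BF / 90.2 ft^3
LRF = 7.44 BF/ft^3

7.44


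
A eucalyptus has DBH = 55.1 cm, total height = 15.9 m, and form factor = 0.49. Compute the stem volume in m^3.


Formula: V = pi * (DBH/200)^2 * H * ff
Radius = DBH/200 = 55.1/200 = 0.2755 m
Radius^2 = 0.2755^2 = 0.07590025 m^2
V = pi * 0.07590025 * 15.9 * 0.49
V = 1.858 m^3

1.858


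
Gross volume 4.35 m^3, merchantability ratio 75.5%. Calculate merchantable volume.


Formula: MV = V_total * (merchantable_pct / 100)
Merchantable fraction = 75.5% / 100 = 0.755
MV = 4.35 m^3 * 0.755 = 3.284 m^3

3.284


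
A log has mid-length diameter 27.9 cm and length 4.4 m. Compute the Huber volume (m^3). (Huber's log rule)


Huber: V = Am * L,  Am = pi*(Dm/200)^2
Am = pi*(27.9/200)^2 = 0.061136 m^2
V = 0.061136*4.4 = 0.269 m^3

0.269


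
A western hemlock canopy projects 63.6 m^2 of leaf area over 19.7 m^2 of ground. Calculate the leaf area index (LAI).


Formula: LAI = total leaf area / ground area  (dimensionless)
LAI = 63.6 m^2 / 19.7 m^2
LAI = 3.23

3.23


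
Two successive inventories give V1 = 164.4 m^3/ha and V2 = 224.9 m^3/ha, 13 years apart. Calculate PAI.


Formula: PAI = (V_T2 - V_T1) / (T2 - T1)
Volume increment = 224.9 - 164.4 = 60.5 m^3/ha
PAI = 60.5 / 13 = 4.65 m^3/ha/year

4.65


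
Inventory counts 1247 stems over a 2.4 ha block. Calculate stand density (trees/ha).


Formula: Stand Density = N_trees / Area_ha
Density = 1247 trees / 2.4 ha
Density = 520 trees/ha

520


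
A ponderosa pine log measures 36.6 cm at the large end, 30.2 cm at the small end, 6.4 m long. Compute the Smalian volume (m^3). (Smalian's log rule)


Smalian: V = (A1 + A2)/2 * L,  A = pi*(D/200)^2
A1 = pi*(36.6/200)^2 = 0.105209 m^2
A2 = pi*(30.2/200)^2 = 0.071631 m^2
V = (0.105209+0.071631)/2*6.4 = 0.5659 m^3

0.5659


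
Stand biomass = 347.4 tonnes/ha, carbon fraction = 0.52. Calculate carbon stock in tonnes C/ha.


Formula: Carbon Stock = Biomass * Carbon Fraction
C = 347.4 t/ha * 0.52
C = 180.6 t C/ha

180.6


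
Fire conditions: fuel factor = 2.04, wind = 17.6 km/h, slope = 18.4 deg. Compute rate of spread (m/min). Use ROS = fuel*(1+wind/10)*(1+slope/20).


Formula: ROS = fuel * (1 + wind/10) * (1 + slope/20)
Wind factor = 1 + 17.6/10 = 2.76
Slope factor = 1 + 18.4/20 = 1.92
ROS = 2.04 * 2.76 * 1.92 = 10.81 m/min

10.81


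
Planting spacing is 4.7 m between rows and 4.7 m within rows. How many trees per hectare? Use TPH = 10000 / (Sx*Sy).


Formula: TPH = 10000 m^2/ha / (spacing_x * spacing_y)
Area per tree = 4.7 m * 4.7 m = 22.09 m^2
TPH = 10000 / 22.09 = 453 trees/ha

453


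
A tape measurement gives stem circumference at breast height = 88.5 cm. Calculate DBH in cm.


Formula: DBH = C / pi
DBH = 88.5 / pi
pi = 3.14159...
DBH = 28.2 cm

28.2


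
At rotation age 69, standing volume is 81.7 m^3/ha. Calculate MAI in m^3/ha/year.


Formula: MAI = Total Volume / Stand Age
MAI = 81.7 m^3/ha / 69 years
MAI = 1.18 m^3/ha/year

1.18


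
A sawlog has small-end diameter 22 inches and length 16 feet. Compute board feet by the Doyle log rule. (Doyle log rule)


Doyle: BF = (D - 4)^2 * L / 16
Adjusted diameter = 22 - 4 = 18 in
(D-4)^2 = 18^2 = 324
BF = 324 * 16 / 16 = 324 BF

324


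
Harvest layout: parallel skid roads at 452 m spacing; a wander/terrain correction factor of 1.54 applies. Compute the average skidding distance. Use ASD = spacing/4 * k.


Formula: ASD = (spacing / 4) * correction
Uncorrected distance = spacing / 4 = 452 / 4 = 113 m
ASD = 113 * 1.54 = 174 m

174


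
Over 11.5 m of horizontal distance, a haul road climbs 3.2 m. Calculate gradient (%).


Formula: Gradient = rise / run * 100
Gradient = 3.2 / 11.5 * 100 = 27.8%

27.8


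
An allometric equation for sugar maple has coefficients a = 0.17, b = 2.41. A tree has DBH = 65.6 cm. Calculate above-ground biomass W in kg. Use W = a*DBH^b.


Formula: W = a * DBH^b  (allometric power law)
DBH^b = 65.6^2.41 = 23918.7375
W = 0.17 * 23918.7375 = 4066.2 kg

4066.2


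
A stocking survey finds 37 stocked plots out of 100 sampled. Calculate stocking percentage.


Formula: Stocking % = stocked plots / total plots * 100
Stocking = 37 / 100 * 100
Stocking = 0.37 * 100 = 37.0%

37.0


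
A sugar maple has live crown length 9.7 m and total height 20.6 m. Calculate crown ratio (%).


Formula: Crown Ratio = (Crown Length / Total Height) * 100
CR = (9.7 m / 20.6 m) * 100
CR = 0.4709 * 100 = 47.1%

47.1


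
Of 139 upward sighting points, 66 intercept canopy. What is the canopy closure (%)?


Formula: Canopy closure = covered points / total points * 100
Closure = 66 / 139 * 100
Closure = 0.4748 * 100 = 47.5%

47.5


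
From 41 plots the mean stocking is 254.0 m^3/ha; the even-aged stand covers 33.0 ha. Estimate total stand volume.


Formula: Total Volume = Mean Volume per ha * Total Area
Total Volume = 254.0 m^3/ha * 33.0 ha
Total Volume = 8382 m^3

8382


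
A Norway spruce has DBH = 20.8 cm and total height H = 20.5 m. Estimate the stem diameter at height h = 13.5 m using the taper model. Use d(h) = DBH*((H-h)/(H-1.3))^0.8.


Taper: d(h) = DBH * ((H - h) / (H - 1.3))^0.8
Numerator = H - h = 20.5 - 13.5 = 7.0 m
Denominator = H - 1.3 = 20.5 - 1.3 = 19.2 m
Ratio = 7.0 / 19.2 = 0.36458
d = 20.8 * 0.36458^0.8 = 9.3 cm

9.3


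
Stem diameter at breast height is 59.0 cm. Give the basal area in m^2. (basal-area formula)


Formula: BA = pi * (DBH/2)^2 / 10000  (cm^2 to m^2)
Radius = DBH/2 = 59.0/2 = 29.5 cm
BA = pi * 29.5^2 / 10000
   = 2733.971 cm^2 / 10000
   = 0.2734 m^2

0.2734


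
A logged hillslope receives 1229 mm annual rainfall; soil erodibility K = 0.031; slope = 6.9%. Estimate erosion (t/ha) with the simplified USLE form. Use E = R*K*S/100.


Formula: E = R * K * S / 100  (simplified USLE)
R * K = 1229 * 0.031 = 38.099
E = 38.099 * 6.9 / 100 = 2.63 t/ha

2.63


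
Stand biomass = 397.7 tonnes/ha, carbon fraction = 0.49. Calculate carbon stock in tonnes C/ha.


Formula: Carbon Stock = Biomass * Carbon Fraction
C = 397.7 t/ha * 0.49
C = 194.9 t C/ha

194.9


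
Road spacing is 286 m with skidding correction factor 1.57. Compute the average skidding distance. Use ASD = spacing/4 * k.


Formula: ASD = (spacing / 4) * correction
Uncorrected distance = spacing / 4 = 286 / 4 = 71.5 m
ASD = 71.5 * 1.57 = 112 m

112
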